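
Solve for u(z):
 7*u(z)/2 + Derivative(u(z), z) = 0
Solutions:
 u(z) = C1*exp(-7*z/2)


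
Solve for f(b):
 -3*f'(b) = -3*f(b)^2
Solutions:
 f(b) = -1/(C1 + b)


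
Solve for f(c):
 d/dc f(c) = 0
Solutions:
 f(c) = C1


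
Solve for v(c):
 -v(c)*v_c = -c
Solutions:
 v(c) = -sqrt(C1 + c^2)
 v(c) = sqrt(C1 + c^2)


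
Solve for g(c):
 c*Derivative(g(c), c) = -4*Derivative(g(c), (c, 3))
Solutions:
 g(c) = C1 + Integral(C2*airyai(-2^(1/3)*c/2) + C3*airybi(-2^(1/3)*c/2), c)


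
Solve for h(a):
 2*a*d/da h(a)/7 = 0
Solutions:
 h(a) = C1


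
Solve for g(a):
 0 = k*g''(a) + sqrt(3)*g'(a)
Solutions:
 g(a) = C1 + C2*exp(-sqrt(3)*a/k)


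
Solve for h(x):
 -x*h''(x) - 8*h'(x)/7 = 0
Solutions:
 h(x) = C1 + C2/x^(1/7)


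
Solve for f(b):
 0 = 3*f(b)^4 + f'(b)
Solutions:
 f(b) = (-3^(2/3) - 3*3^(1/6)*I)*(1/(C1 + 3*b))^(1/3)/6
 f(b) = (-3^(2/3) + 3*3^(1/6)*I)*(1/(C1 + 3*b))^(1/3)/6
 f(b) = (1/(C1 + 9*b))^(1/3)


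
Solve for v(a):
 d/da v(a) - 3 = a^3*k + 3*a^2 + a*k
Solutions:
 v(a) = C1 + a^4*k/4 + a^3 + a^2*k/2 + 3*a


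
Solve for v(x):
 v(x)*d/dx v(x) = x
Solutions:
 v(x) = -sqrt(C1 + x^2)
 v(x) = sqrt(C1 + x^2)


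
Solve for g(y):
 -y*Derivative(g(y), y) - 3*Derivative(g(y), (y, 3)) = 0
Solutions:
 g(y) = C1 + Integral(C2*airyai(-3^(2/3)*y/3) + C3*airybi(-3^(2/3)*y/3), y)


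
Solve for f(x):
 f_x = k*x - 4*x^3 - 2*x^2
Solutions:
 f(x) = C1 + k*x^2/2 - x^4 - 2*x^3/3


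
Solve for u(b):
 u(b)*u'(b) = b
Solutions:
 u(b) = -sqrt(C1 + b^2)
 u(b) = sqrt(C1 + b^2)


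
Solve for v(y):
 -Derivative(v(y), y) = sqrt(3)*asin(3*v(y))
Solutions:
 Integral(1/asin(3*_y), (_y, v(y))) = C1 - sqrt(3)*y


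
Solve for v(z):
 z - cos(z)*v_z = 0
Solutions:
 v(z) = C1 + Integral(z/cos(z), z)


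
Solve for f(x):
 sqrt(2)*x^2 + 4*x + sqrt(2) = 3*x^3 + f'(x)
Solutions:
 f(x) = C1 - 3*x^4/4 + sqrt(2)*x^3/3 + 2*x^2 + sqrt(2)*x


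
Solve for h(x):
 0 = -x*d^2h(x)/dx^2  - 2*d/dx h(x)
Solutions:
 h(x) = C1 + C2/x


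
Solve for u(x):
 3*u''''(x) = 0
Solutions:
 u(x) = C1 + C2*x + C3*x^2 + C4*x^3


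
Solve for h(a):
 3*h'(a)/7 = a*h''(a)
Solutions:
 h(a) = C1 + C2*a^(10/7)


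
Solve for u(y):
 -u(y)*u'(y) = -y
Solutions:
 u(y) = -sqrt(C1 + y^2)
 u(y) = sqrt(C1 + y^2)


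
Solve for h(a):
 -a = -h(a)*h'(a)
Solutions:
 h(a) = -sqrt(C1 + a^2)
 h(a) = sqrt(C1 + a^2)


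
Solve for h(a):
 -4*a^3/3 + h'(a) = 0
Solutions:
 h(a) = C1 + a^4/3


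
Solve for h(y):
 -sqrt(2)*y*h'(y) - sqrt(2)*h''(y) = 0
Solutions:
 h(y) = C1 + C2*erf(sqrt(2)*y/2)


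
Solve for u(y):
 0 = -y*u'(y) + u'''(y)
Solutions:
 u(y) = C1 + Integral(C2*airyai(y) + C3*airybi(y), y)


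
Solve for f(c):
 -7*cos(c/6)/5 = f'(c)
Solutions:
 f(c) = C1 - 42*sin(c/6)/5


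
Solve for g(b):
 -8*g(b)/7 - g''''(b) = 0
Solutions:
 g(b) = (C1*sin(2^(1/4)*7^(3/4)*b/7) + C2*cos(2^(1/4)*7^(3/4)*b/7))*exp(-2^(1/4)*7^(3/4)*b/7) + (C3*sin(2^(1/4)*7^(3/4)*b/7) + C4*cos(2^(1/4)*7^(3/4)*b/7))*exp(2^(1/4)*7^(3/4)*b/7)


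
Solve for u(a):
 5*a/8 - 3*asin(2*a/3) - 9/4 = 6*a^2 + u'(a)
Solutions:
 u(a) = C1 - 2*a^3 + 5*a^2/16 - 3*a*asin(2*a/3) - 9*a/4 - 3*sqrt(9 - 4*a^2)/2


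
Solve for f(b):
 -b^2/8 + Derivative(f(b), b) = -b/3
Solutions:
 f(b) = C1 + b^3/24 - b^2/6


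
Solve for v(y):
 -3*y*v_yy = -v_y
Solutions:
 v(y) = C1 + C2*y^(4/3)


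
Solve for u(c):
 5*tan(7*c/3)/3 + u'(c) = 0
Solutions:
 u(c) = C1 + 5*log(cos(7*c/3))/7


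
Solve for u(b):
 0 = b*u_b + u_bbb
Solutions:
 u(b) = C1 + Integral(C2*airyai(-b) + C3*airybi(-b), b)


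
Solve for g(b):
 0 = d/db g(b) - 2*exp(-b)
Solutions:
 g(b) = C1 - 2*exp(-b)


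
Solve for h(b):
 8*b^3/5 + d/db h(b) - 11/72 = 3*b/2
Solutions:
 h(b) = C1 - 2*b^4/5 + 3*b^2/4 + 11*b/72


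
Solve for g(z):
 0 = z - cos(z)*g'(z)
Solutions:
 g(z) = C1 + Integral(z/cos(z), z)


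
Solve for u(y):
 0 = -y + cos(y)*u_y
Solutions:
 u(y) = C1 + Integral(y/cos(y), y)


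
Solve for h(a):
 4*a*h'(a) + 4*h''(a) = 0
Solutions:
 h(a) = C1 + C2*erf(sqrt(2)*a/2)


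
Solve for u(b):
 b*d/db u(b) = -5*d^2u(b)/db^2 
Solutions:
 u(b) = C1 + C2*erf(sqrt(10)*b/10)


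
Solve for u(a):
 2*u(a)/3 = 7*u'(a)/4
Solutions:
 u(a) = C1*exp(8*a/21)


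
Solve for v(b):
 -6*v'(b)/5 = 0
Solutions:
 v(b) = C1


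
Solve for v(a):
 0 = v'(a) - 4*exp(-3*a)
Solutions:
 v(a) = C1 - 4*exp(-3*a)/3


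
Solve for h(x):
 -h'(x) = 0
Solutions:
 h(x) = C1


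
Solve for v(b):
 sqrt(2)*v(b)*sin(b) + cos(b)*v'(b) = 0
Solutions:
 v(b) = C1*cos(b)^(sqrt(2))


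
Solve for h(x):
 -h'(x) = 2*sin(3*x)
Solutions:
 h(x) = C1 + 2*cos(3*x)/3


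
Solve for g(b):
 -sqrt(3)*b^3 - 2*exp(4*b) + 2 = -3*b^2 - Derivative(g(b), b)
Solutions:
 g(b) = C1 + sqrt(3)*b^4/4 - b^3 - 2*b + exp(4*b)/2


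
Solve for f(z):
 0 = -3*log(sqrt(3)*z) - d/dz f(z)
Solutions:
 f(z) = C1 - 3*z*log(z) - 3*z*log(3)/2 + 3*z


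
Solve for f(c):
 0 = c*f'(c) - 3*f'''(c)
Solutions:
 f(c) = C1 + Integral(C2*airyai(3^(2/3)*c/3) + C3*airybi(3^(2/3)*c/3), c)


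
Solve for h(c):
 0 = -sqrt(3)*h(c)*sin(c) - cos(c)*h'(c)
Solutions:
 h(c) = C1*cos(c)^(sqrt(3))


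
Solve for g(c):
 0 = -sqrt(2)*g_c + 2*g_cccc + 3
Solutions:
 g(c) = C1 + C4*exp(2^(5/6)*c/2) + 3*sqrt(2)*c/2 + (C2*sin(2^(5/6)*sqrt(3)*c/4) + C3*cos(2^(5/6)*sqrt(3)*c/4))*exp(-2^(5/6)*c/4)


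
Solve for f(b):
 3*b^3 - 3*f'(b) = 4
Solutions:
 f(b) = C1 + b^4/4 - 4*b/3


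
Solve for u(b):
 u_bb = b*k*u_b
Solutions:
 u(b) = Piecewise((-sqrt(2)*sqrt(pi)*C1*erf(sqrt(2)*b*sqrt(-k)/2)/(2*sqrt(-k)) - C2, (k > 0) | (k < 0)), (-C1*b - C2, True))


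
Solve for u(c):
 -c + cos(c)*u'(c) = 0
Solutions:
 u(c) = C1 + Integral(c/cos(c), c)


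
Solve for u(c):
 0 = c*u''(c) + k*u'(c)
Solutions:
 u(c) = C1 + c^(1 - re(k))*(C2*sin(log(c)*Abs(im(k))) + C3*cos(log(c)*im(k)))


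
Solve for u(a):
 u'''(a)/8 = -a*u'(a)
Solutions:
 u(a) = C1 + Integral(C2*airyai(-2*a) + C3*airybi(-2*a), a)


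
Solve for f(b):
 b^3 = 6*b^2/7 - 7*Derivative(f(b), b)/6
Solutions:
 f(b) = C1 - 3*b^4/14 + 12*b^3/49


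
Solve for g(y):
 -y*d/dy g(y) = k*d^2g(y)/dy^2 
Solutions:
 g(y) = C1 + C2*sqrt(k)*erf(sqrt(2)*y*sqrt(1/k)/2)


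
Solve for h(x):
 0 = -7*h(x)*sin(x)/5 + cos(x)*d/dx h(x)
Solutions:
 h(x) = C1/cos(x)^(7/5)


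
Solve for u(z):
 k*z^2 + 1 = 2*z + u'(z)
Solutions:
 u(z) = C1 + k*z^3/3 - z^2 + z


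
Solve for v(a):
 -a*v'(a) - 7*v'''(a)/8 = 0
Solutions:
 v(a) = C1 + Integral(C2*airyai(-2*7^(2/3)*a/7) + C3*airybi(-2*7^(2/3)*a/7), a)


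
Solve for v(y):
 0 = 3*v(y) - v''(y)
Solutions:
 v(y) = C1*exp(-sqrt(3)*y) + C2*exp(sqrt(3)*y)


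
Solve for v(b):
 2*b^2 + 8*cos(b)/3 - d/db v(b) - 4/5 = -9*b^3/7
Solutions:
 v(b) = C1 + 9*b^4/28 + 2*b^3/3 - 4*b/5 + 8*sin(b)/3


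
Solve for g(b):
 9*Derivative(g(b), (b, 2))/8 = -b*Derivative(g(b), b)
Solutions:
 g(b) = C1 + C2*erf(2*b/3)


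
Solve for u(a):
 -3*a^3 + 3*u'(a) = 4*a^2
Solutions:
 u(a) = C1 + a^4/4 + 4*a^3/9


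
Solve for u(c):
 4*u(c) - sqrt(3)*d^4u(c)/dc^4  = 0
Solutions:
 u(c) = C1*exp(-sqrt(2)*3^(7/8)*c/3) + C2*exp(sqrt(2)*3^(7/8)*c/3) + C3*sin(sqrt(2)*3^(7/8)*c/3) + C4*cos(sqrt(2)*3^(7/8)*c/3)


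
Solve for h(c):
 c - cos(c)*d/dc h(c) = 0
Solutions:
 h(c) = C1 + Integral(c/cos(c), c)


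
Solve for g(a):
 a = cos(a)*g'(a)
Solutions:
 g(a) = C1 + Integral(a/cos(a), a)


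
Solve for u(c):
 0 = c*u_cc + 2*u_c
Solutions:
 u(c) = C1 + C2/c


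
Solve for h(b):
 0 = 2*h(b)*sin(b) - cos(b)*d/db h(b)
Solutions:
 h(b) = C1/cos(b)^2


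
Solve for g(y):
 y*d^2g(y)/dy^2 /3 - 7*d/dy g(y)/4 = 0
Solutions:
 g(y) = C1 + C2*y^(25/4)


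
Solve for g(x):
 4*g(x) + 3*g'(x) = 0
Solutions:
 g(x) = C1*exp(-4*x/3)


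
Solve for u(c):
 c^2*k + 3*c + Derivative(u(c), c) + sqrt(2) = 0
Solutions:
 u(c) = C1 - c^3*k/3 - 3*c^2/2 - sqrt(2)*c


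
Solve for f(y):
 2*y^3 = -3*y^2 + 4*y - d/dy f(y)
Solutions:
 f(y) = C1 - y^4/2 - y^3 + 2*y^2


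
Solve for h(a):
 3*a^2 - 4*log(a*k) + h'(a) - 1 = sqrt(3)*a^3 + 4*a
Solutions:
 h(a) = C1 + sqrt(3)*a^4/4 - a^3 + 2*a^2 + 4*a*log(a*k) - 3*a


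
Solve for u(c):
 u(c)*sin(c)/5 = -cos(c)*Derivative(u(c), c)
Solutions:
 u(c) = C1*cos(c)^(1/5)


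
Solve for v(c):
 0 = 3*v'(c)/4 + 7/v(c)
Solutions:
 v(c) = -sqrt(C1 - 168*c)/3
 v(c) = sqrt(C1 - 168*c)/3


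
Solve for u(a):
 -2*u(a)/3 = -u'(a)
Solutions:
 u(a) = C1*exp(2*a/3)


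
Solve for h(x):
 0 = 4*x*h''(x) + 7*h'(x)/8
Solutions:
 h(x) = C1 + C2*x^(25/32)


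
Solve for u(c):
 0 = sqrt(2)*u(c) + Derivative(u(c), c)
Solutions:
 u(c) = C1*exp(-sqrt(2)*c)


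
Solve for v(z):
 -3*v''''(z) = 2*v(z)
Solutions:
 v(z) = (C1*sin(6^(3/4)*z/6) + C2*cos(6^(3/4)*z/6))*exp(-6^(3/4)*z/6) + (C3*sin(6^(3/4)*z/6) + C4*cos(6^(3/4)*z/6))*exp(6^(3/4)*z/6)


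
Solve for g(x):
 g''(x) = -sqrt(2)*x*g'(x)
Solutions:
 g(x) = C1 + C2*erf(2^(3/4)*x/2)


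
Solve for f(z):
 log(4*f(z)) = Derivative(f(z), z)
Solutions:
 -Integral(1/(log(_y) + 2*log(2)), (_y, f(z))) = C1 - z


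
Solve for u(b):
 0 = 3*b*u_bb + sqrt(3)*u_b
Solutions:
 u(b) = C1 + C2*b^(1 - sqrt(3)/3)


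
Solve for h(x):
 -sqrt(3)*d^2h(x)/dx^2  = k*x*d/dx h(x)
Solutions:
 h(x) = Piecewise((-sqrt(2)*3^(1/4)*sqrt(pi)*C1*erf(sqrt(2)*3^(3/4)*sqrt(k)*x/6)/(2*sqrt(k)) - C2, (k > 0) | (k < 0)), (-C1*x - C2, True))


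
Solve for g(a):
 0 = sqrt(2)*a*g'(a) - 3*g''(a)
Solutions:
 g(a) = C1 + C2*erfi(2^(3/4)*sqrt(3)*a/6)


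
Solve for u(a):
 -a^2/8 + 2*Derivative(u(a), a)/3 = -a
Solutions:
 u(a) = C1 + a^3/16 - 3*a^2/4


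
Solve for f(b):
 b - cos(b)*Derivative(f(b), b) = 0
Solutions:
 f(b) = C1 + Integral(b/cos(b), b)


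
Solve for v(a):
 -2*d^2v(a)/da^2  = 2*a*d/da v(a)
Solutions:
 v(a) = C1 + C2*erf(sqrt(2)*a/2)


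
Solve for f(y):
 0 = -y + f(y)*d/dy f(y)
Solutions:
 f(y) = -sqrt(C1 + y^2)
 f(y) = sqrt(C1 + y^2)


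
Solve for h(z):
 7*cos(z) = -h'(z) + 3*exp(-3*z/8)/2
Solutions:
 h(z) = C1 - 7*sin(z) - 4*exp(-3*z/8)


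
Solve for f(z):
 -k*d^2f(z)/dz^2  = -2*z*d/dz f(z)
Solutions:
 f(z) = C1 + C2*erf(z*sqrt(-1/k))/sqrt(-1/k)


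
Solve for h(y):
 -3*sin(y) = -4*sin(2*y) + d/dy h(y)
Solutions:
 h(y) = C1 + 4*sin(y)^2 + 3*cos(y)


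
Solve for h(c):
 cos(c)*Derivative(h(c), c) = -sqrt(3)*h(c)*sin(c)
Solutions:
 h(c) = C1*cos(c)^(sqrt(3))


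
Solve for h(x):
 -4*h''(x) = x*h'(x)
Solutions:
 h(x) = C1 + C2*erf(sqrt(2)*x/4)


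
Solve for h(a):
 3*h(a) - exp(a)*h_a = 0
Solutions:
 h(a) = C1*exp(-3*exp(-a))


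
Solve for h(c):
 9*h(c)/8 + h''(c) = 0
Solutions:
 h(c) = C1*sin(3*sqrt(2)*c/4) + C2*cos(3*sqrt(2)*c/4)


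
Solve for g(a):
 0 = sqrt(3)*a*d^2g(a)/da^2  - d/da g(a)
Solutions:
 g(a) = C1 + C2*a^(sqrt(3)/3 + 1)


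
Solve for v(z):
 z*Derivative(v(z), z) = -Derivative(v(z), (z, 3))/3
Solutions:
 v(z) = C1 + Integral(C2*airyai(-3^(1/3)*z) + C3*airybi(-3^(1/3)*z), z)


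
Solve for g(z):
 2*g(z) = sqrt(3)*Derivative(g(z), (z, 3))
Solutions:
 g(z) = C3*exp(2^(1/3)*3^(5/6)*z/3) + (C1*sin(6^(1/3)*z/2) + C2*cos(6^(1/3)*z/2))*exp(-2^(1/3)*3^(5/6)*z/6)


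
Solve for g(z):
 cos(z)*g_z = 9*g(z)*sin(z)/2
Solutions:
 g(z) = C1/cos(z)^(9/2)


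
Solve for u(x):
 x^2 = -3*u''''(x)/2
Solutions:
 u(x) = C1 + C2*x + C3*x^2 + C4*x^3 - x^6/540


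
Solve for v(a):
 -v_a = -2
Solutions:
 v(a) = C1 + 2*a


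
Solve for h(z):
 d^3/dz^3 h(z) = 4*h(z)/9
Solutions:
 h(z) = C3*exp(2^(2/3)*3^(1/3)*z/3) + (C1*sin(2^(2/3)*3^(5/6)*z/6) + C2*cos(2^(2/3)*3^(5/6)*z/6))*exp(-2^(2/3)*3^(1/3)*z/6)


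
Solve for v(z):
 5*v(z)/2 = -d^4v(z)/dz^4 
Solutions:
 v(z) = (C1*sin(10^(1/4)*z/2) + C2*cos(10^(1/4)*z/2))*exp(-10^(1/4)*z/2) + (C3*sin(10^(1/4)*z/2) + C4*cos(10^(1/4)*z/2))*exp(10^(1/4)*z/2)


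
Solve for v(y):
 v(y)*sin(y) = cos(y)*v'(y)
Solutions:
 v(y) = C1/cos(y)


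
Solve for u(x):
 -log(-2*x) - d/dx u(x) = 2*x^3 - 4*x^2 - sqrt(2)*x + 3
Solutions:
 u(x) = C1 - x^4/2 + 4*x^3/3 + sqrt(2)*x^2/2 - x*log(-x) + x*(-2 - log(2))


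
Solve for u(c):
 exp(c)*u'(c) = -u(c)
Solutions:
 u(c) = C1*exp(exp(-c))


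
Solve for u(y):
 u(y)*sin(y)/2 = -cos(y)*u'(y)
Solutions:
 u(y) = C1*sqrt(cos(y))


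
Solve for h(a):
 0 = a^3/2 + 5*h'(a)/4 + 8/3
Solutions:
 h(a) = C1 - a^4/10 - 32*a/15


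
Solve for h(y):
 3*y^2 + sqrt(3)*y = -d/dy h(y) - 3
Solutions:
 h(y) = C1 - y^3 - sqrt(3)*y^2/2 - 3*y


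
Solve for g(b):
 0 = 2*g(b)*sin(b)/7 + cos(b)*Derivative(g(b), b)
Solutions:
 g(b) = C1*cos(b)^(2/7)


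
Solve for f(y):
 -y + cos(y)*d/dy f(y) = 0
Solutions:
 f(y) = C1 + Integral(y/cos(y), y)


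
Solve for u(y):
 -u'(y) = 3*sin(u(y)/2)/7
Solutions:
 3*y/7 + log(cos(u(y)/2) - 1) - log(cos(u(y)/2) + 1) = C1


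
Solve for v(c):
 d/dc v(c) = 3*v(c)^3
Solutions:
 v(c) = -sqrt(2)*sqrt(-1/(C1 + 3*c))/2
 v(c) = sqrt(2)*sqrt(-1/(C1 + 3*c))/2


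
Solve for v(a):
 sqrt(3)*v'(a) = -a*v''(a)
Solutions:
 v(a) = C1 + C2*a^(1 - sqrt(3))


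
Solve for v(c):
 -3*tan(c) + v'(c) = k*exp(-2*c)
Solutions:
 v(c) = C1 - k*exp(-2*c)/2 + 3*log(tan(c)^2 + 1)/2


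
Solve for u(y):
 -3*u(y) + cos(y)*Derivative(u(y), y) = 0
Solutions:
 u(y) = C1*(sin(y) + 1)^(3/2)/(sin(y) - 1)^(3/2)


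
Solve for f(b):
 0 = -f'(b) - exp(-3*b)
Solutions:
 f(b) = C1 + exp(-3*b)/3


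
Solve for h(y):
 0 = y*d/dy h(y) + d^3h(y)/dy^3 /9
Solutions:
 h(y) = C1 + Integral(C2*airyai(-3^(2/3)*y) + C3*airybi(-3^(2/3)*y), y)


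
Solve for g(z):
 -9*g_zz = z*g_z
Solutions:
 g(z) = C1 + C2*erf(sqrt(2)*z/6)


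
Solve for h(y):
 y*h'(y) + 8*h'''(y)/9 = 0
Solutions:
 h(y) = C1 + Integral(C2*airyai(-3^(2/3)*y/2) + C3*airybi(-3^(2/3)*y/2), y)


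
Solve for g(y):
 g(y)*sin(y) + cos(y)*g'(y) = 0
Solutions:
 g(y) = C1*cos(y)


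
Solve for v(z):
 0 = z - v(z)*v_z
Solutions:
 v(z) = -sqrt(C1 + z^2)
 v(z) = sqrt(C1 + z^2)


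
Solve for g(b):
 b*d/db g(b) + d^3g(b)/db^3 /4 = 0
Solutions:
 g(b) = C1 + Integral(C2*airyai(-2^(2/3)*b) + C3*airybi(-2^(2/3)*b), b)


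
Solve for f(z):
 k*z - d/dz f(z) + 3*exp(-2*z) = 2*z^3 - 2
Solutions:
 f(z) = C1 + k*z^2/2 - z^4/2 + 2*z - 3*exp(-2*z)/2


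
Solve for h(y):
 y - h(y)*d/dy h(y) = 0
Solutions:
 h(y) = -sqrt(C1 + y^2)
 h(y) = sqrt(C1 + y^2)


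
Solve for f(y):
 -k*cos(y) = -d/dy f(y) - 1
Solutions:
 f(y) = C1 + k*sin(y) - y


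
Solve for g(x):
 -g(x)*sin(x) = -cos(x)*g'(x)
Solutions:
 g(x) = C1/cos(x)


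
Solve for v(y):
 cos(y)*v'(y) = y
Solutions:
 v(y) = C1 + Integral(y/cos(y), y)


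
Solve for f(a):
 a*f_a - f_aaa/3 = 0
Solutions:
 f(a) = C1 + Integral(C2*airyai(3^(1/3)*a) + C3*airybi(3^(1/3)*a), a)


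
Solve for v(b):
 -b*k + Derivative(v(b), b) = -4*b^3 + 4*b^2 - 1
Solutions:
 v(b) = C1 - b^4 + 4*b^3/3 + b^2*k/2 - b


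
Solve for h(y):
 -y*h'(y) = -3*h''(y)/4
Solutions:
 h(y) = C1 + C2*erfi(sqrt(6)*y/3)


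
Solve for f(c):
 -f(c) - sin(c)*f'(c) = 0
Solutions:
 f(c) = C1*sqrt(cos(c) + 1)/sqrt(cos(c) - 1)


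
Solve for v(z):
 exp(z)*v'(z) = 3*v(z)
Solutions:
 v(z) = C1*exp(-3*exp(-z))


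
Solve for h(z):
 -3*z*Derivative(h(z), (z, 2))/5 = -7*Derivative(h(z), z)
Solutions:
 h(z) = C1 + C2*z^(38/3)


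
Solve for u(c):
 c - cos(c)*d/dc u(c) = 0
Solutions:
 u(c) = C1 + Integral(c/cos(c), c)


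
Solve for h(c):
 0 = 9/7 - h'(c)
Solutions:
 h(c) = C1 + 9*c/7


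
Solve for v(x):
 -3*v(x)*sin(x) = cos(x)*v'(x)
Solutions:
 v(x) = C1*cos(x)^3


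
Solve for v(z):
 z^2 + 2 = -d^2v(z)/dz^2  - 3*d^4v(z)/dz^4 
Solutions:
 v(z) = C1 + C2*z + C3*sin(sqrt(3)*z/3) + C4*cos(sqrt(3)*z/3) - z^4/12 + 2*z^2


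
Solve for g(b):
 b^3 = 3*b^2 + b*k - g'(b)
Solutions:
 g(b) = C1 - b^4/4 + b^3 + b^2*k/2


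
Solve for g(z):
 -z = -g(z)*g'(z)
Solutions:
 g(z) = -sqrt(C1 + z^2)
 g(z) = sqrt(C1 + z^2)


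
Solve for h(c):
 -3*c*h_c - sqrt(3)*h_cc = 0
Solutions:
 h(c) = C1 + C2*erf(sqrt(2)*3^(1/4)*c/2)


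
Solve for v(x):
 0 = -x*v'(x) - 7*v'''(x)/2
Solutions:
 v(x) = C1 + Integral(C2*airyai(-2^(1/3)*7^(2/3)*x/7) + C3*airybi(-2^(1/3)*7^(2/3)*x/7), x)


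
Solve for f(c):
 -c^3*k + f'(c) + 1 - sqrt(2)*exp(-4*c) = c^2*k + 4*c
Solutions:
 f(c) = C1 + c^4*k/4 + c^3*k/3 + 2*c^2 - c - sqrt(2)*exp(-4*c)/4


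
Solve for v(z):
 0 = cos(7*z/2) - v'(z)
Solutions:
 v(z) = C1 + 2*sin(7*z/2)/7


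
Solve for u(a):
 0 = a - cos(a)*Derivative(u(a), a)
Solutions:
 u(a) = C1 + Integral(a/cos(a), a)


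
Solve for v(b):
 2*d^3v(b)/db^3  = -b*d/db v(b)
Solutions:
 v(b) = C1 + Integral(C2*airyai(-2^(2/3)*b/2) + C3*airybi(-2^(2/3)*b/2), b)


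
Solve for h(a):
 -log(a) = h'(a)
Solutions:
 h(a) = C1 - a*log(a) + a


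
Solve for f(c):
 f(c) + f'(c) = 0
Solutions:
 f(c) = C1*exp(-c)


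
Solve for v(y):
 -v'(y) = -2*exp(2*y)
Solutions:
 v(y) = C1 + exp(2*y)


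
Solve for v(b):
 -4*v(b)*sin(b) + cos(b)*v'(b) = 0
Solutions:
 v(b) = C1/cos(b)^4


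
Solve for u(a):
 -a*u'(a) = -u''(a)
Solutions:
 u(a) = C1 + C2*erfi(sqrt(2)*a/2)


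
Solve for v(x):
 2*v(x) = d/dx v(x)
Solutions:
 v(x) = C1*exp(2*x)


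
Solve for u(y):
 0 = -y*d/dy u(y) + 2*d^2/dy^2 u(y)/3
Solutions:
 u(y) = C1 + C2*erfi(sqrt(3)*y/2)


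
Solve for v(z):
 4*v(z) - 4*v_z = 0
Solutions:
 v(z) = C1*exp(z)


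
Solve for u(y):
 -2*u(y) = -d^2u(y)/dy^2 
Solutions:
 u(y) = C1*exp(-sqrt(2)*y) + C2*exp(sqrt(2)*y)


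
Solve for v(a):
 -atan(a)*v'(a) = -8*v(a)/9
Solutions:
 v(a) = C1*exp(8*Integral(1/atan(a), a)/9)


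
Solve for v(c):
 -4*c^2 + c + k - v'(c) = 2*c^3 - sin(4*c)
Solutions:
 v(c) = C1 - c^4/2 - 4*c^3/3 + c^2/2 + c*k - cos(4*c)/4


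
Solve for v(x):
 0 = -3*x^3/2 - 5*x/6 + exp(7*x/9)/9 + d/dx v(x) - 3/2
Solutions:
 v(x) = C1 + 3*x^4/8 + 5*x^2/12 + 3*x/2 - exp(7*x/9)/7


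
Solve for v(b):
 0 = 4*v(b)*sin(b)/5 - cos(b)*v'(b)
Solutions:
 v(b) = C1/cos(b)^(4/5)


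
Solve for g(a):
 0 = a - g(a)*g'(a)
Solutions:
 g(a) = -sqrt(C1 + a^2)
 g(a) = sqrt(C1 + a^2)


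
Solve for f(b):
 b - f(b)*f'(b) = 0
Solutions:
 f(b) = -sqrt(C1 + b^2)
 f(b) = sqrt(C1 + b^2)


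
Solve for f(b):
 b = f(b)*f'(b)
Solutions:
 f(b) = -sqrt(C1 + b^2)
 f(b) = sqrt(C1 + b^2)


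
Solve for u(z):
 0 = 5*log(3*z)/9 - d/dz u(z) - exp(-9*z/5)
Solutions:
 u(z) = C1 + 5*z*log(z)/9 + 5*z*(-1 + log(3))/9 + 5*exp(-9*z/5)/9


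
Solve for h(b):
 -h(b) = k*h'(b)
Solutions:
 h(b) = C1*exp(-b/k)


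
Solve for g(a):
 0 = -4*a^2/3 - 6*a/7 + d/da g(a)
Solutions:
 g(a) = C1 + 4*a^3/9 + 3*a^2/7


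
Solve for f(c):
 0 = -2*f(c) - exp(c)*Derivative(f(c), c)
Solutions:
 f(c) = C1*exp(2*exp(-c))


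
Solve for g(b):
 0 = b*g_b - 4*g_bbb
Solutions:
 g(b) = C1 + Integral(C2*airyai(2^(1/3)*b/2) + C3*airybi(2^(1/3)*b/2), b)


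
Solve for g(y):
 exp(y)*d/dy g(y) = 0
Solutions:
 g(y) = C1


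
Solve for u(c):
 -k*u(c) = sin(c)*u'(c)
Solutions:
 u(c) = C1*exp(k*(-log(cos(c) - 1) + log(cos(c) + 1))/2)


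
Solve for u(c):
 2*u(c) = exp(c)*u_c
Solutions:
 u(c) = C1*exp(-2*exp(-c))


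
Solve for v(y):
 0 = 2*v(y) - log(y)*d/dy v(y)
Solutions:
 v(y) = C1*exp(2*li(y))


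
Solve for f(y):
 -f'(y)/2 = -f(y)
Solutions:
 f(y) = C1*exp(2*y)


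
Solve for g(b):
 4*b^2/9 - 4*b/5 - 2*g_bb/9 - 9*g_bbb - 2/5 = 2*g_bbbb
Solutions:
 g(b) = C1 + C2*b + C3*exp(b*(-27 + sqrt(713))/12) + C4*exp(-b*(sqrt(713) + 27)/12) + b^4/6 - 138*b^3/5 + 6669*b^2/2


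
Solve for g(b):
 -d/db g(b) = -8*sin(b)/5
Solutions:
 g(b) = C1 - 8*cos(b)/5


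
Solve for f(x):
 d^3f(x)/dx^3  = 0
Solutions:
 f(x) = C1 + C2*x + C3*x^2


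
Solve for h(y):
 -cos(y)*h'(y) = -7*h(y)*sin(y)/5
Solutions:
 h(y) = C1/cos(y)^(7/5)


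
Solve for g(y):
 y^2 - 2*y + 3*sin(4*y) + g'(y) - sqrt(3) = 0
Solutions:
 g(y) = C1 - y^3/3 + y^2 + sqrt(3)*y + 3*cos(4*y)/4


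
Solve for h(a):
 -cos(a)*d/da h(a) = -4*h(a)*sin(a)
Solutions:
 h(a) = C1/cos(a)^4


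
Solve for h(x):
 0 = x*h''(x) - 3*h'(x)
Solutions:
 h(x) = C1 + C2*x^4


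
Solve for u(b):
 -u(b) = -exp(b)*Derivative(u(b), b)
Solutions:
 u(b) = C1*exp(-exp(-b))


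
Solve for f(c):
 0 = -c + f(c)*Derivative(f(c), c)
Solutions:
 f(c) = -sqrt(C1 + c^2)
 f(c) = sqrt(C1 + c^2)


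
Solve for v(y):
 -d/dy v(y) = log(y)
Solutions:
 v(y) = C1 - y*log(y) + y


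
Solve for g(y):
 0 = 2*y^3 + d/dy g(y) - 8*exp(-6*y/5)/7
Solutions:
 g(y) = C1 - y^4/2 - 20*exp(-6*y/5)/21


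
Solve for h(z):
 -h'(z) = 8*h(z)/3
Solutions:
 h(z) = C1*exp(-8*z/3)


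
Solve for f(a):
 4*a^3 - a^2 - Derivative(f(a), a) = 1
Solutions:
 f(a) = C1 + a^4 - a^3/3 - a


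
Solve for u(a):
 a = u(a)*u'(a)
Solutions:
 u(a) = -sqrt(C1 + a^2)
 u(a) = sqrt(C1 + a^2)


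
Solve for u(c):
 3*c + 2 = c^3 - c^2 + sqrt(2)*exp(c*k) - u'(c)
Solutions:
 u(c) = C1 + c^4/4 - c^3/3 - 3*c^2/2 - 2*c + sqrt(2)*exp(c*k)/k


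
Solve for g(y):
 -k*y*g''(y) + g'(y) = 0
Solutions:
 g(y) = C1 + y^(((re(k) + 1)*re(k) + im(k)^2)/(re(k)^2 + im(k)^2))*(C2*sin(log(y)*Abs(im(k))/(re(k)^2 + im(k)^2)) + C3*cos(log(y)*im(k)/(re(k)^2 + im(k)^2)))


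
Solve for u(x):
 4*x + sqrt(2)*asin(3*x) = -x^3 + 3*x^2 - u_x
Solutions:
 u(x) = C1 - x^4/4 + x^3 - 2*x^2 - sqrt(2)*(x*asin(3*x) + sqrt(1 - 9*x^2)/3)


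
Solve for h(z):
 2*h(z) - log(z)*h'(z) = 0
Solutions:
 h(z) = C1*exp(2*li(z))


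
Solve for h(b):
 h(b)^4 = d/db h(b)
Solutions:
 h(b) = (-1/(C1 + 3*b))^(1/3)
 h(b) = (-1/(C1 + b))^(1/3)*(-3^(2/3) - 3*3^(1/6)*I)/6
 h(b) = (-1/(C1 + b))^(1/3)*(-3^(2/3) + 3*3^(1/6)*I)/6


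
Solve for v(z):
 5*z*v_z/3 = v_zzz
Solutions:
 v(z) = C1 + Integral(C2*airyai(3^(2/3)*5^(1/3)*z/3) + C3*airybi(3^(2/3)*5^(1/3)*z/3), z)


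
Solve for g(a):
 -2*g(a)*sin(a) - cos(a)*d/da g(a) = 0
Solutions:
 g(a) = C1*cos(a)^2


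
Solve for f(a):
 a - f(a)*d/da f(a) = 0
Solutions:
 f(a) = -sqrt(C1 + a^2)
 f(a) = sqrt(C1 + a^2)


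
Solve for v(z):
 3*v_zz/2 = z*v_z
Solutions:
 v(z) = C1 + C2*erfi(sqrt(3)*z/3)


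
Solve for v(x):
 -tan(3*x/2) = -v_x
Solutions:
 v(x) = C1 - 2*log(cos(3*x/2))/3


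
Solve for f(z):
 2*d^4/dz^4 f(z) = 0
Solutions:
 f(z) = C1 + C2*z + C3*z^2 + C4*z^3


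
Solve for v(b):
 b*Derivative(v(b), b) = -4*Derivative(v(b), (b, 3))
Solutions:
 v(b) = C1 + Integral(C2*airyai(-2^(1/3)*b/2) + C3*airybi(-2^(1/3)*b/2), b)


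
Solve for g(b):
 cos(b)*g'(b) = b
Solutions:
 g(b) = C1 + Integral(b/cos(b), b)


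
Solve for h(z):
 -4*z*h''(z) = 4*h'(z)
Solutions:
 h(z) = C1 + C2*log(z)


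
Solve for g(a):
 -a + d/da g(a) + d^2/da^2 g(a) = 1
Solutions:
 g(a) = C1 + C2*exp(-a) + a^2/2


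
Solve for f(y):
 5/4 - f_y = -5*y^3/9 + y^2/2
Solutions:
 f(y) = C1 + 5*y^4/36 - y^3/6 + 5*y/4


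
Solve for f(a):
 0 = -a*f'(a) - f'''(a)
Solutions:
 f(a) = C1 + Integral(C2*airyai(-a) + C3*airybi(-a), a)


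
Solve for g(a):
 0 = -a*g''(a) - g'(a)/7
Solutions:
 g(a) = C1 + C2*a^(6/7)


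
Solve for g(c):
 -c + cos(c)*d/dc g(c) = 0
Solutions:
 g(c) = C1 + Integral(c/cos(c), c)


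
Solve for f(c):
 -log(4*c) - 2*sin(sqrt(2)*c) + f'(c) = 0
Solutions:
 f(c) = C1 + c*log(c) - c + 2*c*log(2) - sqrt(2)*cos(sqrt(2)*c)


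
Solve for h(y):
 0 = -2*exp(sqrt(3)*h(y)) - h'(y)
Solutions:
 h(y) = sqrt(3)*(2*log(1/(C1 + 2*y)) - log(3))/6


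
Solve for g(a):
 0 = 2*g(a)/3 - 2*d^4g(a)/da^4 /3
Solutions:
 g(a) = C1*exp(-a) + C2*exp(a) + C3*sin(a) + C4*cos(a)


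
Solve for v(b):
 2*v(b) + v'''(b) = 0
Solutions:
 v(b) = C3*exp(-2^(1/3)*b) + (C1*sin(2^(1/3)*sqrt(3)*b/2) + C2*cos(2^(1/3)*sqrt(3)*b/2))*exp(2^(1/3)*b/2)


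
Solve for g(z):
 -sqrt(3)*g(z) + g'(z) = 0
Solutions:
 g(z) = C1*exp(sqrt(3)*z)


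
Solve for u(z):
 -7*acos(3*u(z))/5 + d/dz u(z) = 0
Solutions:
 Integral(1/acos(3*_y), (_y, u(z))) = C1 + 7*z/5


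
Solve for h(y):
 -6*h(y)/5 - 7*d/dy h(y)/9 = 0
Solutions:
 h(y) = C1*exp(-54*y/35)


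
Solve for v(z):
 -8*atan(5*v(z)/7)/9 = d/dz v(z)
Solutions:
 Integral(1/atan(5*_y/7), (_y, v(z))) = C1 - 8*z/9


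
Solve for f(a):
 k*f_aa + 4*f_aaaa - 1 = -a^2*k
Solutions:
 f(a) = C1 + C2*a + C3*exp(-a*sqrt(-k)/2) + C4*exp(a*sqrt(-k)/2) - a^4/12 + 9*a^2/(2*k)


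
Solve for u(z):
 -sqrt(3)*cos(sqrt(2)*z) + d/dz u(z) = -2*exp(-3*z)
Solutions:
 u(z) = C1 + sqrt(6)*sin(sqrt(2)*z)/2 + 2*exp(-3*z)/3


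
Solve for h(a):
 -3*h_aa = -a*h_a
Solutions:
 h(a) = C1 + C2*erfi(sqrt(6)*a/6)


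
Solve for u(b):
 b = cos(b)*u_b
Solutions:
 u(b) = C1 + Integral(b/cos(b), b)


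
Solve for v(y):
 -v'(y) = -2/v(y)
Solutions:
 v(y) = -sqrt(C1 + 4*y)
 v(y) = sqrt(C1 + 4*y)


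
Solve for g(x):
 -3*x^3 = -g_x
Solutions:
 g(x) = C1 + 3*x^4/4


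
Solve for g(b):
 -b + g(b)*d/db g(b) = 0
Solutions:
 g(b) = -sqrt(C1 + b^2)
 g(b) = sqrt(C1 + b^2)


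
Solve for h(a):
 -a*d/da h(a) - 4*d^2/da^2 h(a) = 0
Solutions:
 h(a) = C1 + C2*erf(sqrt(2)*a/4)


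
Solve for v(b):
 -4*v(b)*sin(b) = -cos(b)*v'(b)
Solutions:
 v(b) = C1/cos(b)^4


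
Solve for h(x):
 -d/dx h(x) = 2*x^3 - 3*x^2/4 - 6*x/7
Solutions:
 h(x) = C1 - x^4/2 + x^3/4 + 3*x^2/7


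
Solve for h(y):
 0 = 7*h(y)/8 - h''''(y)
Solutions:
 h(y) = C1*exp(-14^(1/4)*y/2) + C2*exp(14^(1/4)*y/2) + C3*sin(14^(1/4)*y/2) + C4*cos(14^(1/4)*y/2)


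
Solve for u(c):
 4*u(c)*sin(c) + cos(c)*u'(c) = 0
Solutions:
 u(c) = C1*cos(c)^4


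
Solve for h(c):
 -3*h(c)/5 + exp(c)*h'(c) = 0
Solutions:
 h(c) = C1*exp(-3*exp(-c)/5)


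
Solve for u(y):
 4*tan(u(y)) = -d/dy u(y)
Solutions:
 u(y) = pi - asin(C1*exp(-4*y))
 u(y) = asin(C1*exp(-4*y))


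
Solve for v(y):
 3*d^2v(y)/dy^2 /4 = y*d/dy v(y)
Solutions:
 v(y) = C1 + C2*erfi(sqrt(6)*y/3)


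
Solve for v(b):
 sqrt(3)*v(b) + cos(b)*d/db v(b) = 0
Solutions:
 v(b) = C1*(sin(b) - 1)^(sqrt(3)/2)/(sin(b) + 1)^(sqrt(3)/2)


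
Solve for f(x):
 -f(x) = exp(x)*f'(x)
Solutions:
 f(x) = C1*exp(exp(-x))


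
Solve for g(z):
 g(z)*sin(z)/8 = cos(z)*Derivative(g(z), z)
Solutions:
 g(z) = C1/cos(z)^(1/8)


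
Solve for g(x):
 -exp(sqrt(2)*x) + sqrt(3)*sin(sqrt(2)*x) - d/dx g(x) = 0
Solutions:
 g(x) = C1 - sqrt(2)*exp(sqrt(2)*x)/2 - sqrt(6)*cos(sqrt(2)*x)/2


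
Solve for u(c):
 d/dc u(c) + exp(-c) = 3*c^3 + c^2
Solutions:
 u(c) = C1 + 3*c^4/4 + c^3/3 + exp(-c)


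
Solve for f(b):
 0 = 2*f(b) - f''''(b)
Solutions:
 f(b) = C1*exp(-2^(1/4)*b) + C2*exp(2^(1/4)*b) + C3*sin(2^(1/4)*b) + C4*cos(2^(1/4)*b)


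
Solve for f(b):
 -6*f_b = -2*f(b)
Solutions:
 f(b) = C1*exp(b/3)


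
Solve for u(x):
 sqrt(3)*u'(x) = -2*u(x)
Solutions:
 u(x) = C1*exp(-2*sqrt(3)*x/3)


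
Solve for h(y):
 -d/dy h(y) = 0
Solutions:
 h(y) = C1


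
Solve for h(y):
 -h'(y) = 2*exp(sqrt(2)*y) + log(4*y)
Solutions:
 h(y) = C1 - y*log(y) + y*(1 - 2*log(2)) - sqrt(2)*exp(sqrt(2)*y)


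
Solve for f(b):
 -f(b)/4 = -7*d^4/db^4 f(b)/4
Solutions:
 f(b) = C1*exp(-7^(3/4)*b/7) + C2*exp(7^(3/4)*b/7) + C3*sin(7^(3/4)*b/7) + C4*cos(7^(3/4)*b/7)


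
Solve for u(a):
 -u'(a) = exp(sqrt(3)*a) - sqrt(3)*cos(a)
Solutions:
 u(a) = C1 - sqrt(3)*exp(sqrt(3)*a)/3 + sqrt(3)*sin(a)


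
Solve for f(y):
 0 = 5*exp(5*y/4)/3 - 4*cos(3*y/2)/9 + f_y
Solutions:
 f(y) = C1 - 4*exp(5*y/4)/3 + 8*sin(3*y/2)/27


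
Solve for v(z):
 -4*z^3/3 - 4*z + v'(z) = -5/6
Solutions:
 v(z) = C1 + z^4/3 + 2*z^2 - 5*z/6


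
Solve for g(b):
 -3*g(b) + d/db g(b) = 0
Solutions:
 g(b) = C1*exp(3*b)


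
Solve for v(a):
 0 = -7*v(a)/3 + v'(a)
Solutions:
 v(a) = C1*exp(7*a/3)


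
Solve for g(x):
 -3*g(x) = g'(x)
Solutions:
 g(x) = C1*exp(-3*x)


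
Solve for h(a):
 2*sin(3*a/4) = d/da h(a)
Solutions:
 h(a) = C1 - 8*cos(3*a/4)/3


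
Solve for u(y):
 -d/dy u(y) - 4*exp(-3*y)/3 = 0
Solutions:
 u(y) = C1 + 4*exp(-3*y)/9


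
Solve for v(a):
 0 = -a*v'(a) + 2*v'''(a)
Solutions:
 v(a) = C1 + Integral(C2*airyai(2^(2/3)*a/2) + C3*airybi(2^(2/3)*a/2), a)


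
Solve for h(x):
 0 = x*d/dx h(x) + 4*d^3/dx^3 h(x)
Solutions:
 h(x) = C1 + Integral(C2*airyai(-2^(1/3)*x/2) + C3*airybi(-2^(1/3)*x/2), x)


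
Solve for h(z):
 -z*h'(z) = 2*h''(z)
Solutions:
 h(z) = C1 + C2*erf(z/2)


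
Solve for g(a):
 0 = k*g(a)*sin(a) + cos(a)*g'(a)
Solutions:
 g(a) = C1*exp(k*log(cos(a)))


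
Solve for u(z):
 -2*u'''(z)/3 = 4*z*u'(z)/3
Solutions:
 u(z) = C1 + Integral(C2*airyai(-2^(1/3)*z) + C3*airybi(-2^(1/3)*z), z)


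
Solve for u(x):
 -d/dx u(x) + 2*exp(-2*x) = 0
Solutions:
 u(x) = C1 - exp(-2*x)


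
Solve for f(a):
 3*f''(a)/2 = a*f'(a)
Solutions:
 f(a) = C1 + C2*erfi(sqrt(3)*a/3)


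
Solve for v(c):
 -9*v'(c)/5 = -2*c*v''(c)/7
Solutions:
 v(c) = C1 + C2*c^(73/10)


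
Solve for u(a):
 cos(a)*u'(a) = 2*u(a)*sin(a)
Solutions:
 u(a) = C1/cos(a)^2


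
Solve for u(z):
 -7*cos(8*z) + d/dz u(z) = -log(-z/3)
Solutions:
 u(z) = C1 - z*log(-z) + z + z*log(3) + 7*sin(8*z)/8


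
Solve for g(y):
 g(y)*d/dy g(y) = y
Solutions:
 g(y) = -sqrt(C1 + y^2)
 g(y) = sqrt(C1 + y^2)


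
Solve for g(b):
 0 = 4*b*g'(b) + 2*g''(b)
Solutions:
 g(b) = C1 + C2*erf(b)


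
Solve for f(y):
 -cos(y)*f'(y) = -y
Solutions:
 f(y) = C1 + Integral(y/cos(y), y)


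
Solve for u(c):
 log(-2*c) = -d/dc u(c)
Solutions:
 u(c) = C1 - c*log(-c) + c*(1 - log(2))


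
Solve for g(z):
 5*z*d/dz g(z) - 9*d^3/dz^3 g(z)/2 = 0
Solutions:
 g(z) = C1 + Integral(C2*airyai(30^(1/3)*z/3) + C3*airybi(30^(1/3)*z/3), z)


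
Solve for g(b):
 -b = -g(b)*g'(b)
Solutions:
 g(b) = -sqrt(C1 + b^2)
 g(b) = sqrt(C1 + b^2)


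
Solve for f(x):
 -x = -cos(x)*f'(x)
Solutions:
 f(x) = C1 + Integral(x/cos(x), x)


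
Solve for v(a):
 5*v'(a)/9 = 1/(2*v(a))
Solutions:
 v(a) = -sqrt(C1 + 45*a)/5
 v(a) = sqrt(C1 + 45*a)/5


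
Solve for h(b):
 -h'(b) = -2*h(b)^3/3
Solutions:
 h(b) = -sqrt(6)*sqrt(-1/(C1 + 2*b))/2
 h(b) = sqrt(6)*sqrt(-1/(C1 + 2*b))/2


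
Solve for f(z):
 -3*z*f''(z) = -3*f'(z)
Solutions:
 f(z) = C1 + C2*z^2


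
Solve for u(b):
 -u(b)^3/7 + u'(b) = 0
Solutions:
 u(b) = -sqrt(14)*sqrt(-1/(C1 + b))/2
 u(b) = sqrt(14)*sqrt(-1/(C1 + b))/2


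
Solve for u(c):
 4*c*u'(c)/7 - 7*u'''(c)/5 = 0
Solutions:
 u(c) = C1 + Integral(C2*airyai(140^(1/3)*c/7) + C3*airybi(140^(1/3)*c/7), c)


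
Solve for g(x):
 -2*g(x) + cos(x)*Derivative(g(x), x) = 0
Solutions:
 g(x) = C1*(sin(x) + 1)/(sin(x) - 1)


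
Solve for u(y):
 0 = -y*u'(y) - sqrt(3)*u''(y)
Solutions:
 u(y) = C1 + C2*erf(sqrt(2)*3^(3/4)*y/6)


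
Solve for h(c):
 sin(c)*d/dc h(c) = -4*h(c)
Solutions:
 h(c) = C1*(cos(c)^2 + 2*cos(c) + 1)/(cos(c)^2 - 2*cos(c) + 1)


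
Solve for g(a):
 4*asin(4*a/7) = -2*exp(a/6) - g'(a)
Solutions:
 g(a) = C1 - 4*a*asin(4*a/7) - sqrt(49 - 16*a^2) - 12*exp(a/6)


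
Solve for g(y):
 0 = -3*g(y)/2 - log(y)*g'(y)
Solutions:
 g(y) = C1*exp(-3*li(y)/2)


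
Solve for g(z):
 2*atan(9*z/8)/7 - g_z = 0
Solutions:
 g(z) = C1 + 2*z*atan(9*z/8)/7 - 8*log(81*z^2 + 64)/63


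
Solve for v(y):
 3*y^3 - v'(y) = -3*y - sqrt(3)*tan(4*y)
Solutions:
 v(y) = C1 + 3*y^4/4 + 3*y^2/2 - sqrt(3)*log(cos(4*y))/4


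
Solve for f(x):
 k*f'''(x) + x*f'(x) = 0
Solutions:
 f(x) = C1 + Integral(C2*airyai(x*(-1/k)^(1/3)) + C3*airybi(x*(-1/k)^(1/3)), x)


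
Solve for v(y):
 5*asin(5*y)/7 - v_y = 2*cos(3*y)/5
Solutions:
 v(y) = C1 + 5*y*asin(5*y)/7 + sqrt(1 - 25*y^2)/7 - 2*sin(3*y)/15


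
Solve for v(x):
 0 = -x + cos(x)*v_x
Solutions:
 v(x) = C1 + Integral(x/cos(x), x)


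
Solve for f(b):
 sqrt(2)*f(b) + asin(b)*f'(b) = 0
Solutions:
 f(b) = C1*exp(-sqrt(2)*Integral(1/asin(b), b))


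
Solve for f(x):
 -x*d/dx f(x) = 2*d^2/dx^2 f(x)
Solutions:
 f(x) = C1 + C2*erf(x/2)


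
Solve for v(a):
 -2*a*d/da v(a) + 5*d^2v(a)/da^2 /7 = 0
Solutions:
 v(a) = C1 + C2*erfi(sqrt(35)*a/5)


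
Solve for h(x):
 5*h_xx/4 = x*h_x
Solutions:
 h(x) = C1 + C2*erfi(sqrt(10)*x/5)


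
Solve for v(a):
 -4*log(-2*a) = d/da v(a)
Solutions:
 v(a) = C1 - 4*a*log(-a) + 4*a*(1 - log(2))


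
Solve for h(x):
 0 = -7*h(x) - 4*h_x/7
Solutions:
 h(x) = C1*exp(-49*x/4)


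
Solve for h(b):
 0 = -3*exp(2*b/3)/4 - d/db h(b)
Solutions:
 h(b) = C1 - 9*exp(2*b/3)/8


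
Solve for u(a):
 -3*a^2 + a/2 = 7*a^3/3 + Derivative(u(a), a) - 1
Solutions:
 u(a) = C1 - 7*a^4/12 - a^3 + a^2/4 + a


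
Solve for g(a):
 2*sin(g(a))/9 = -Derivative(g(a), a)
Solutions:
 2*a/9 + log(cos(g(a)) - 1)/2 - log(cos(g(a)) + 1)/2 = C1


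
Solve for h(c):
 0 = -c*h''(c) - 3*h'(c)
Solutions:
 h(c) = C1 + C2/c^2


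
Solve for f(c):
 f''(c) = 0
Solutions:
 f(c) = C1 + C2*c


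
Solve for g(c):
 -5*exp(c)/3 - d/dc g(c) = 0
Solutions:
 g(c) = C1 - 5*exp(c)/3


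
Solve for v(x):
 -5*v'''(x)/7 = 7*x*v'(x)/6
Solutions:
 v(x) = C1 + Integral(C2*airyai(-210^(2/3)*x/30) + C3*airybi(-210^(2/3)*x/30), x)


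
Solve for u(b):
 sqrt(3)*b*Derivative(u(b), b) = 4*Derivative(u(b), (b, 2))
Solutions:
 u(b) = C1 + C2*erfi(sqrt(2)*3^(1/4)*b/4)


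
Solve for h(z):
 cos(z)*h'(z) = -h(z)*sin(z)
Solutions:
 h(z) = C1*cos(z)


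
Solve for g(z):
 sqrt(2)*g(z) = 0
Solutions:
 g(z) = 0


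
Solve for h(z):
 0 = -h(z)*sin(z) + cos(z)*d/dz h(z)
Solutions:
 h(z) = C1/cos(z)


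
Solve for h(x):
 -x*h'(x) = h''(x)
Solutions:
 h(x) = C1 + C2*erf(sqrt(2)*x/2)


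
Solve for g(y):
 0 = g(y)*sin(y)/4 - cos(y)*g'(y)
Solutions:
 g(y) = C1/cos(y)^(1/4)


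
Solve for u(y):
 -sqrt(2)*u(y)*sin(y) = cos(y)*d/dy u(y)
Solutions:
 u(y) = C1*cos(y)^(sqrt(2))


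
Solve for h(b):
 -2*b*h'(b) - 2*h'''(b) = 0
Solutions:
 h(b) = C1 + Integral(C2*airyai(-b) + C3*airybi(-b), b)


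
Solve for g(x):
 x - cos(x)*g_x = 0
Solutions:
 g(x) = C1 + Integral(x/cos(x), x)


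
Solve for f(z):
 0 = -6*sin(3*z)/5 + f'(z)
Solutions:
 f(z) = C1 - 2*cos(3*z)/5


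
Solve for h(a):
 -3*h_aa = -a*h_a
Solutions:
 h(a) = C1 + C2*erfi(sqrt(6)*a/6)


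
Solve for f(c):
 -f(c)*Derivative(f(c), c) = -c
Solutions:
 f(c) = -sqrt(C1 + c^2)
 f(c) = sqrt(C1 + c^2)


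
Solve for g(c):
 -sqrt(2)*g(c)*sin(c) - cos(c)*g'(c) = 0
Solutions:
 g(c) = C1*cos(c)^(sqrt(2))


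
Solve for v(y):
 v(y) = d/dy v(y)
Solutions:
 v(y) = C1*exp(y)


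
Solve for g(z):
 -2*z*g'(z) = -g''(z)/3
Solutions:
 g(z) = C1 + C2*erfi(sqrt(3)*z)


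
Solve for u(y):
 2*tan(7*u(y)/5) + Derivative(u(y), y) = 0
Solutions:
 u(y) = -5*asin(C1*exp(-14*y/5))/7 + 5*pi/7
 u(y) = 5*asin(C1*exp(-14*y/5))/7


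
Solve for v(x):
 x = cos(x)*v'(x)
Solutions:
 v(x) = C1 + Integral(x/cos(x), x)


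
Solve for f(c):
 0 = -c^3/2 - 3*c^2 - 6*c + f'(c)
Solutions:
 f(c) = C1 + c^4/8 + c^3 + 3*c^2


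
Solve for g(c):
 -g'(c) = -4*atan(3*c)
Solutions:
 g(c) = C1 + 4*c*atan(3*c) - 2*log(9*c^2 + 1)/3


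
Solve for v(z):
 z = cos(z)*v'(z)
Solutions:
 v(z) = C1 + Integral(z/cos(z), z)


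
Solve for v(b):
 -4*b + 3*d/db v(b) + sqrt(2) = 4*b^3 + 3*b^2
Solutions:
 v(b) = C1 + b^4/3 + b^3/3 + 2*b^2/3 - sqrt(2)*b/3


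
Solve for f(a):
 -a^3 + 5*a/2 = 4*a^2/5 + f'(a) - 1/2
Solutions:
 f(a) = C1 - a^4/4 - 4*a^3/15 + 5*a^2/4 + a/2


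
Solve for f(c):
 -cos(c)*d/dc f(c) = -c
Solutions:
 f(c) = C1 + Integral(c/cos(c), c)


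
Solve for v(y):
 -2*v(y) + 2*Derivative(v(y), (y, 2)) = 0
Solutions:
 v(y) = C1*exp(-y) + C2*exp(y)


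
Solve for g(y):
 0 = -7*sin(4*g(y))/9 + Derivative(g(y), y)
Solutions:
 -7*y/9 + log(cos(4*g(y)) - 1)/8 - log(cos(4*g(y)) + 1)/8 = C1


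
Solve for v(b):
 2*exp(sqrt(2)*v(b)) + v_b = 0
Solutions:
 v(b) = sqrt(2)*(2*log(1/(C1 + 2*b)) - log(2))/4


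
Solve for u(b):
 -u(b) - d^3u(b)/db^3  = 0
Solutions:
 u(b) = C3*exp(-b) + (C1*sin(sqrt(3)*b/2) + C2*cos(sqrt(3)*b/2))*exp(b/2)


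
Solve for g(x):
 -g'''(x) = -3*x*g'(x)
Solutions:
 g(x) = C1 + Integral(C2*airyai(3^(1/3)*x) + C3*airybi(3^(1/3)*x), x)


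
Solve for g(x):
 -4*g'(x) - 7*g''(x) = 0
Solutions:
 g(x) = C1 + C2*exp(-4*x/7)


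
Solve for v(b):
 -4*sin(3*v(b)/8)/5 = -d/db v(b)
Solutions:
 -4*b/5 + 4*log(cos(3*v(b)/8) - 1)/3 - 4*log(cos(3*v(b)/8) + 1)/3 = C1


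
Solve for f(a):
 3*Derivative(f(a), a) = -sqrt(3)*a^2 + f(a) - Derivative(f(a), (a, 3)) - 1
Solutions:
 f(a) = C1*exp(2^(1/3)*a*(-2^(1/3)*(1 + sqrt(5))^(1/3) + 2/(1 + sqrt(5))^(1/3))/4)*sin(2^(1/3)*sqrt(3)*a*(2/(1 + sqrt(5))^(1/3) + 2^(1/3)*(1 + sqrt(5))^(1/3))/4) + C2*exp(2^(1/3)*a*(-2^(1/3)*(1 + sqrt(5))^(1/3) + 2/(1 + sqrt(5))^(1/3))/4)*cos(2^(1/3)*sqrt(3)*a*(2/(1 + sqrt(5))^(1/3) + 2^(1/3)*(1 + sqrt(5))^(1/3))/4) + C3*exp(2^(1/3)*a*(-1/(1 + sqrt(5))^(1/3) + 2^(1/3)*(1 + sqrt(5))^(1/3)/2)) + sqrt(3)*a^2 + 6*sqrt(3)*a + 1 + 18*sqrt(3)


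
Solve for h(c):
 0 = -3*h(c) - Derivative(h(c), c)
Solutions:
 h(c) = C1*exp(-3*c)


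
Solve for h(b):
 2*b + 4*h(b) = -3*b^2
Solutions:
 h(b) = b*(-3*b - 2)/4


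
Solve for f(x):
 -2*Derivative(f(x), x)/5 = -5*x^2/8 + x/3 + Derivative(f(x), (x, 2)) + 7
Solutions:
 f(x) = C1 + C2*exp(-2*x/5) + 25*x^3/48 - 415*x^2/96 + 395*x/96


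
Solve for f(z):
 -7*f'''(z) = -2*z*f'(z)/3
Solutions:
 f(z) = C1 + Integral(C2*airyai(2^(1/3)*21^(2/3)*z/21) + C3*airybi(2^(1/3)*21^(2/3)*z/21), z)


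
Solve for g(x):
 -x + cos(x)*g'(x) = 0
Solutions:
 g(x) = C1 + Integral(x/cos(x), x)


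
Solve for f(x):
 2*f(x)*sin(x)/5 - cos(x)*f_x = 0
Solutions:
 f(x) = C1/cos(x)^(2/5)


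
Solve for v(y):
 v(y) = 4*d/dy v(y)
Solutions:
 v(y) = C1*exp(y/4)


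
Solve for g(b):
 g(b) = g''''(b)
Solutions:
 g(b) = C1*exp(-b) + C2*exp(b) + C3*sin(b) + C4*cos(b)


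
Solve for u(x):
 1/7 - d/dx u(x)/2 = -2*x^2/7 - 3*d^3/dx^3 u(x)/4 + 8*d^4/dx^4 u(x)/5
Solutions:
 u(x) = C1 + C2*exp(x*(5*5^(2/3)/(32*sqrt(974) + 999)^(1/3) + 10 + 5^(1/3)*(32*sqrt(974) + 999)^(1/3))/64)*sin(sqrt(3)*5^(1/3)*x*(-(32*sqrt(974) + 999)^(1/3) + 5*5^(1/3)/(32*sqrt(974) + 999)^(1/3))/64) + C3*exp(x*(5*5^(2/3)/(32*sqrt(974) + 999)^(1/3) + 10 + 5^(1/3)*(32*sqrt(974) + 999)^(1/3))/64)*cos(sqrt(3)*5^(1/3)*x*(-(32*sqrt(974) + 999)^(1/3) + 5*5^(1/3)/(32*sqrt(974) + 999)^(1/3))/64) + C4*exp(x*(-5^(1/3)*(32*sqrt(974) + 999)^(1/3) - 5*5^(2/3)/(32*sqrt(974) + 999)^(1/3) + 5)/32) + 4*x^3/21 + 2*x


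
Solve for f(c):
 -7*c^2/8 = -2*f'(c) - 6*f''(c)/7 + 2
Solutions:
 f(c) = C1 + C2*exp(-7*c/3) + 7*c^3/48 - 3*c^2/16 + 65*c/56


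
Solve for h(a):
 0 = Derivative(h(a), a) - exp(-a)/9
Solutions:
 h(a) = C1 - exp(-a)/9


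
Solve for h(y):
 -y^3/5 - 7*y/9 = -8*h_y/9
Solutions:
 h(y) = C1 + 9*y^4/160 + 7*y^2/16


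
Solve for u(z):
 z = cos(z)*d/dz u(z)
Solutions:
 u(z) = C1 + Integral(z/cos(z), z)
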